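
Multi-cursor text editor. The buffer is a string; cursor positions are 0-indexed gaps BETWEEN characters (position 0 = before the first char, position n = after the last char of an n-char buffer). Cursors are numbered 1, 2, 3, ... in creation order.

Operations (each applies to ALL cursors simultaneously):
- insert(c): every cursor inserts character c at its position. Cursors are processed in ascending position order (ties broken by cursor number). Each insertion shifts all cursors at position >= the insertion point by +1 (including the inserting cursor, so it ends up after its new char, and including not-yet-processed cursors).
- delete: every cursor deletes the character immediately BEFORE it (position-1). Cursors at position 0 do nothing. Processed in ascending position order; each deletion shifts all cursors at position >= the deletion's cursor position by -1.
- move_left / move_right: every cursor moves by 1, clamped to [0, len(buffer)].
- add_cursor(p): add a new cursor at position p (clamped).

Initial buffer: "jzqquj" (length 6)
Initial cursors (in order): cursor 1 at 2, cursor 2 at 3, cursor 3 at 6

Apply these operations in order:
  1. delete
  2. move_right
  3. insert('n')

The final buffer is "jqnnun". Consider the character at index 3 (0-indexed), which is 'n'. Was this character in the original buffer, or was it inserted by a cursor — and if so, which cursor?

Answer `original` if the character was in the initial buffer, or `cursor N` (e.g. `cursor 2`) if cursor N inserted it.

After op 1 (delete): buffer="jqu" (len 3), cursors c1@1 c2@1 c3@3, authorship ...
After op 2 (move_right): buffer="jqu" (len 3), cursors c1@2 c2@2 c3@3, authorship ...
After op 3 (insert('n')): buffer="jqnnun" (len 6), cursors c1@4 c2@4 c3@6, authorship ..12.3
Authorship (.=original, N=cursor N): . . 1 2 . 3
Index 3: author = 2

Answer: cursor 2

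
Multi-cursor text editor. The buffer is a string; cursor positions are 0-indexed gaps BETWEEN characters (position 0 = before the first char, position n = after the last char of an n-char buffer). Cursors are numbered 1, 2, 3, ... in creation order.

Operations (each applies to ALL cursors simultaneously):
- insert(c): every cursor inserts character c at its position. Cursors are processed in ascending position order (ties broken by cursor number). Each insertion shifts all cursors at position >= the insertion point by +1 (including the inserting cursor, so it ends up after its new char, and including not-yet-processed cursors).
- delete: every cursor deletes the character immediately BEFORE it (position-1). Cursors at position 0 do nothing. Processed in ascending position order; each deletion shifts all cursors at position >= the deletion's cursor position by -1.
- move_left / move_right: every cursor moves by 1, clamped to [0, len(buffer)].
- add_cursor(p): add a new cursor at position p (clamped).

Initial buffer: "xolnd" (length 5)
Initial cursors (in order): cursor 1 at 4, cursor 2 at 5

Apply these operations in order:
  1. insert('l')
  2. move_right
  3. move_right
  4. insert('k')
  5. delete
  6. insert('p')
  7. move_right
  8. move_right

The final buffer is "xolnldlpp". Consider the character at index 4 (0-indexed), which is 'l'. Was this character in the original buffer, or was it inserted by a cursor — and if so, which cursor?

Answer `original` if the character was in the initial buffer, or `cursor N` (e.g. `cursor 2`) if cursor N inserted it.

Answer: cursor 1

Derivation:
After op 1 (insert('l')): buffer="xolnldl" (len 7), cursors c1@5 c2@7, authorship ....1.2
After op 2 (move_right): buffer="xolnldl" (len 7), cursors c1@6 c2@7, authorship ....1.2
After op 3 (move_right): buffer="xolnldl" (len 7), cursors c1@7 c2@7, authorship ....1.2
After op 4 (insert('k')): buffer="xolnldlkk" (len 9), cursors c1@9 c2@9, authorship ....1.212
After op 5 (delete): buffer="xolnldl" (len 7), cursors c1@7 c2@7, authorship ....1.2
After op 6 (insert('p')): buffer="xolnldlpp" (len 9), cursors c1@9 c2@9, authorship ....1.212
After op 7 (move_right): buffer="xolnldlpp" (len 9), cursors c1@9 c2@9, authorship ....1.212
After op 8 (move_right): buffer="xolnldlpp" (len 9), cursors c1@9 c2@9, authorship ....1.212
Authorship (.=original, N=cursor N): . . . . 1 . 2 1 2
Index 4: author = 1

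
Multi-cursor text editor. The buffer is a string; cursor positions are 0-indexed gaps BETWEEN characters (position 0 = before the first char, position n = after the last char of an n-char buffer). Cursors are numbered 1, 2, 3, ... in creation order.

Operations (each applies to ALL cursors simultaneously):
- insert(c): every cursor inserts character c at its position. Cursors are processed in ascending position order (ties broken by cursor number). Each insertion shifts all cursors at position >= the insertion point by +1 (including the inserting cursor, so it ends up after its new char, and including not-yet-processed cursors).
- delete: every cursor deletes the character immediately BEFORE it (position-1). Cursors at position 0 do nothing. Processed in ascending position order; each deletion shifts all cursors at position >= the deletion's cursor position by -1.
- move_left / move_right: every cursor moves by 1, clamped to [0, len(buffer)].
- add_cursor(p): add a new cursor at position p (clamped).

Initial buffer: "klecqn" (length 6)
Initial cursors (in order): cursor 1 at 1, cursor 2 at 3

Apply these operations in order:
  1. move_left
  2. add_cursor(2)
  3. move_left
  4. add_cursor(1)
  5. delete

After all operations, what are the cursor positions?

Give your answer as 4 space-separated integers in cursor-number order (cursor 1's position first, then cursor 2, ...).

Answer: 0 0 0 0

Derivation:
After op 1 (move_left): buffer="klecqn" (len 6), cursors c1@0 c2@2, authorship ......
After op 2 (add_cursor(2)): buffer="klecqn" (len 6), cursors c1@0 c2@2 c3@2, authorship ......
After op 3 (move_left): buffer="klecqn" (len 6), cursors c1@0 c2@1 c3@1, authorship ......
After op 4 (add_cursor(1)): buffer="klecqn" (len 6), cursors c1@0 c2@1 c3@1 c4@1, authorship ......
After op 5 (delete): buffer="lecqn" (len 5), cursors c1@0 c2@0 c3@0 c4@0, authorship .....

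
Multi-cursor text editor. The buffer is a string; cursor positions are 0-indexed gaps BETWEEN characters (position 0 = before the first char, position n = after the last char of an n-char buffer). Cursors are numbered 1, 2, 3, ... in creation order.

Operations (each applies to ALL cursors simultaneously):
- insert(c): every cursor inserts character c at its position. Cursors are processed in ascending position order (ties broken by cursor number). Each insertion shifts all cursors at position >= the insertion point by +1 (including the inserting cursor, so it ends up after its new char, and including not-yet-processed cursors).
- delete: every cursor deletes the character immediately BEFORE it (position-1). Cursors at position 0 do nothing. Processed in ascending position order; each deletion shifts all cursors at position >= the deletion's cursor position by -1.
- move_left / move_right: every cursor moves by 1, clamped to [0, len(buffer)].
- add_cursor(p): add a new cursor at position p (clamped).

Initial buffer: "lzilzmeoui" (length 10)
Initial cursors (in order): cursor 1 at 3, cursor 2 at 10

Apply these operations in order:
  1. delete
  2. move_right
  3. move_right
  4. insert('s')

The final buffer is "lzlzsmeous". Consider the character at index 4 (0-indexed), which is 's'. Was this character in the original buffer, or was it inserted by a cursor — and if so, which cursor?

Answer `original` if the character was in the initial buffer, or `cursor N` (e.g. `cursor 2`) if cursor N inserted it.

After op 1 (delete): buffer="lzlzmeou" (len 8), cursors c1@2 c2@8, authorship ........
After op 2 (move_right): buffer="lzlzmeou" (len 8), cursors c1@3 c2@8, authorship ........
After op 3 (move_right): buffer="lzlzmeou" (len 8), cursors c1@4 c2@8, authorship ........
After op 4 (insert('s')): buffer="lzlzsmeous" (len 10), cursors c1@5 c2@10, authorship ....1....2
Authorship (.=original, N=cursor N): . . . . 1 . . . . 2
Index 4: author = 1

Answer: cursor 1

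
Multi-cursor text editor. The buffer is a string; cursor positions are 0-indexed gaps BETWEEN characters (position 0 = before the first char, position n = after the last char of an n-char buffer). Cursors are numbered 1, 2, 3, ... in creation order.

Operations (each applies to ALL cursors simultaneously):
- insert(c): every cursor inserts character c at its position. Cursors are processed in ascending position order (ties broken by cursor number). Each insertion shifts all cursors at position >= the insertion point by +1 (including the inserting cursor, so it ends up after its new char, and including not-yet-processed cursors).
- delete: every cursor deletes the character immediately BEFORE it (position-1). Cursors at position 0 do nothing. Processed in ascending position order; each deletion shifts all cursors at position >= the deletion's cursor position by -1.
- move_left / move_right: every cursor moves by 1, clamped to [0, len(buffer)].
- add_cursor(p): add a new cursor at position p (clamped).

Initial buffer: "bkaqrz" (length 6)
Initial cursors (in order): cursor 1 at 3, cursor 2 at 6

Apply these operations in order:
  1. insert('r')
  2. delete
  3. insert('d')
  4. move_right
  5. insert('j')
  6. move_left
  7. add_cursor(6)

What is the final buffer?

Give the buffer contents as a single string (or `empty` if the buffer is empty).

After op 1 (insert('r')): buffer="bkarqrzr" (len 8), cursors c1@4 c2@8, authorship ...1...2
After op 2 (delete): buffer="bkaqrz" (len 6), cursors c1@3 c2@6, authorship ......
After op 3 (insert('d')): buffer="bkadqrzd" (len 8), cursors c1@4 c2@8, authorship ...1...2
After op 4 (move_right): buffer="bkadqrzd" (len 8), cursors c1@5 c2@8, authorship ...1...2
After op 5 (insert('j')): buffer="bkadqjrzdj" (len 10), cursors c1@6 c2@10, authorship ...1.1..22
After op 6 (move_left): buffer="bkadqjrzdj" (len 10), cursors c1@5 c2@9, authorship ...1.1..22
After op 7 (add_cursor(6)): buffer="bkadqjrzdj" (len 10), cursors c1@5 c3@6 c2@9, authorship ...1.1..22

Answer: bkadqjrzdj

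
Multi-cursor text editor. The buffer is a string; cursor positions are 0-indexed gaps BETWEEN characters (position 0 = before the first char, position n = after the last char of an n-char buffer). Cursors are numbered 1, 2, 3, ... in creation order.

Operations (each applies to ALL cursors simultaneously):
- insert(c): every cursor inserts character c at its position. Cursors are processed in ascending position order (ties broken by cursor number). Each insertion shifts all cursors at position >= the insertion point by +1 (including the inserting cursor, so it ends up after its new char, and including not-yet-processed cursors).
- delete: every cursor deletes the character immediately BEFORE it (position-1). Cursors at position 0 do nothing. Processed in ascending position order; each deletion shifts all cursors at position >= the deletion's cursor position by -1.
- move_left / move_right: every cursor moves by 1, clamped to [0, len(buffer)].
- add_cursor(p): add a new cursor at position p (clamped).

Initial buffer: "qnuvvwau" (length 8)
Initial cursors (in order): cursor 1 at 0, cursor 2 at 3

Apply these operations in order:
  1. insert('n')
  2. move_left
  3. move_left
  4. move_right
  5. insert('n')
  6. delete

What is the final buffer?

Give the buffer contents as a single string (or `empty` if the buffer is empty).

Answer: nqnunvvwau

Derivation:
After op 1 (insert('n')): buffer="nqnunvvwau" (len 10), cursors c1@1 c2@5, authorship 1...2.....
After op 2 (move_left): buffer="nqnunvvwau" (len 10), cursors c1@0 c2@4, authorship 1...2.....
After op 3 (move_left): buffer="nqnunvvwau" (len 10), cursors c1@0 c2@3, authorship 1...2.....
After op 4 (move_right): buffer="nqnunvvwau" (len 10), cursors c1@1 c2@4, authorship 1...2.....
After op 5 (insert('n')): buffer="nnqnunnvvwau" (len 12), cursors c1@2 c2@6, authorship 11...22.....
After op 6 (delete): buffer="nqnunvvwau" (len 10), cursors c1@1 c2@4, authorship 1...2.....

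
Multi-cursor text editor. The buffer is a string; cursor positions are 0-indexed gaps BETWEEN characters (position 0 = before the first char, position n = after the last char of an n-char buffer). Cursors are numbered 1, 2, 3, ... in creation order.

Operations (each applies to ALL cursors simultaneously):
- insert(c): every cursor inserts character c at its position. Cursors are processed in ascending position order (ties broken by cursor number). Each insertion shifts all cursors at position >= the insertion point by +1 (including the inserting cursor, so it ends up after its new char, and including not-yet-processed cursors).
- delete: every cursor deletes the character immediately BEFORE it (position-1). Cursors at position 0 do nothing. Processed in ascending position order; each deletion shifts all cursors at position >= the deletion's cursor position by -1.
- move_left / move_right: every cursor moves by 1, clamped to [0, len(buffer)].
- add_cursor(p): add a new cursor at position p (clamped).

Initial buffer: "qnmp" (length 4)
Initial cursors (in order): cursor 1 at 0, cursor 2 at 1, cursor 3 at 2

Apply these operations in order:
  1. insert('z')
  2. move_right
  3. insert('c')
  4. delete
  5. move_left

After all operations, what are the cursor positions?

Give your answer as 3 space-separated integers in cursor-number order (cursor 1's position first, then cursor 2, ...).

Answer: 1 3 5

Derivation:
After op 1 (insert('z')): buffer="zqznzmp" (len 7), cursors c1@1 c2@3 c3@5, authorship 1.2.3..
After op 2 (move_right): buffer="zqznzmp" (len 7), cursors c1@2 c2@4 c3@6, authorship 1.2.3..
After op 3 (insert('c')): buffer="zqcznczmcp" (len 10), cursors c1@3 c2@6 c3@9, authorship 1.12.23.3.
After op 4 (delete): buffer="zqznzmp" (len 7), cursors c1@2 c2@4 c3@6, authorship 1.2.3..
After op 5 (move_left): buffer="zqznzmp" (len 7), cursors c1@1 c2@3 c3@5, authorship 1.2.3..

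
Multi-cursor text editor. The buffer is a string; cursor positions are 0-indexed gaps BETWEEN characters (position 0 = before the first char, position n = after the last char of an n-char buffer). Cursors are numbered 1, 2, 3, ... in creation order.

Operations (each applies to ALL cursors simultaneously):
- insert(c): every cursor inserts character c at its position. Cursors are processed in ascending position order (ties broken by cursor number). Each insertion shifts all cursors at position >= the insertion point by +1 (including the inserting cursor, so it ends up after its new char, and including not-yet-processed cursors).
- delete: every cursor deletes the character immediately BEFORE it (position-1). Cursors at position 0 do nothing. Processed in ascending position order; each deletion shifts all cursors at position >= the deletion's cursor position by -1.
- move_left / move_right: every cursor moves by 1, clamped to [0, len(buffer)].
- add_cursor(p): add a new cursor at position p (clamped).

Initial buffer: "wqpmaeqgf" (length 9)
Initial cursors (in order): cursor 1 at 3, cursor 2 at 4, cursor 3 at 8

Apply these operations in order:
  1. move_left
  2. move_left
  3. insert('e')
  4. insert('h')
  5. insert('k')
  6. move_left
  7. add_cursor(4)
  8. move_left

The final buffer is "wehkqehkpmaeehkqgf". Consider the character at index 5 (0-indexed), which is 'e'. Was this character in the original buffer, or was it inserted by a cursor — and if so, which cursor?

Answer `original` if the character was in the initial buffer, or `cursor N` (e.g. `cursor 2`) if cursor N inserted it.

Answer: cursor 2

Derivation:
After op 1 (move_left): buffer="wqpmaeqgf" (len 9), cursors c1@2 c2@3 c3@7, authorship .........
After op 2 (move_left): buffer="wqpmaeqgf" (len 9), cursors c1@1 c2@2 c3@6, authorship .........
After op 3 (insert('e')): buffer="weqepmaeeqgf" (len 12), cursors c1@2 c2@4 c3@9, authorship .1.2....3...
After op 4 (insert('h')): buffer="wehqehpmaeehqgf" (len 15), cursors c1@3 c2@6 c3@12, authorship .11.22....33...
After op 5 (insert('k')): buffer="wehkqehkpmaeehkqgf" (len 18), cursors c1@4 c2@8 c3@15, authorship .111.222....333...
After op 6 (move_left): buffer="wehkqehkpmaeehkqgf" (len 18), cursors c1@3 c2@7 c3@14, authorship .111.222....333...
After op 7 (add_cursor(4)): buffer="wehkqehkpmaeehkqgf" (len 18), cursors c1@3 c4@4 c2@7 c3@14, authorship .111.222....333...
After op 8 (move_left): buffer="wehkqehkpmaeehkqgf" (len 18), cursors c1@2 c4@3 c2@6 c3@13, authorship .111.222....333...
Authorship (.=original, N=cursor N): . 1 1 1 . 2 2 2 . . . . 3 3 3 . . .
Index 5: author = 2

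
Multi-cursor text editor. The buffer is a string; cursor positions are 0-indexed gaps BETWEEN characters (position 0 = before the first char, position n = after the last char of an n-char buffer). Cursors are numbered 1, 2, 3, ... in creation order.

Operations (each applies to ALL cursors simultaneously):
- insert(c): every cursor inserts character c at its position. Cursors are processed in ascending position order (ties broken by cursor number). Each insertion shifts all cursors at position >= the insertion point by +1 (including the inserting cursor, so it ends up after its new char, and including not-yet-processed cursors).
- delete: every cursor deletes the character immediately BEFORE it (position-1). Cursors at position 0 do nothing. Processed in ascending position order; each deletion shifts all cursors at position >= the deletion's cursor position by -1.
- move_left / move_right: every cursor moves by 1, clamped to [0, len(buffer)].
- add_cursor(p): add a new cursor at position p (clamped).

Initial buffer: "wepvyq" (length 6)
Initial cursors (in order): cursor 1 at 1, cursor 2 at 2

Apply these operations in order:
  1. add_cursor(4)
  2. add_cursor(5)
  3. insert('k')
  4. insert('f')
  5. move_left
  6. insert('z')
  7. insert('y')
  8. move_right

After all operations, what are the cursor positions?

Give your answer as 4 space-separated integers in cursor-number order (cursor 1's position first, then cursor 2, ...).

Answer: 5 10 16 21

Derivation:
After op 1 (add_cursor(4)): buffer="wepvyq" (len 6), cursors c1@1 c2@2 c3@4, authorship ......
After op 2 (add_cursor(5)): buffer="wepvyq" (len 6), cursors c1@1 c2@2 c3@4 c4@5, authorship ......
After op 3 (insert('k')): buffer="wkekpvkykq" (len 10), cursors c1@2 c2@4 c3@7 c4@9, authorship .1.2..3.4.
After op 4 (insert('f')): buffer="wkfekfpvkfykfq" (len 14), cursors c1@3 c2@6 c3@10 c4@13, authorship .11.22..33.44.
After op 5 (move_left): buffer="wkfekfpvkfykfq" (len 14), cursors c1@2 c2@5 c3@9 c4@12, authorship .11.22..33.44.
After op 6 (insert('z')): buffer="wkzfekzfpvkzfykzfq" (len 18), cursors c1@3 c2@7 c3@12 c4@16, authorship .111.222..333.444.
After op 7 (insert('y')): buffer="wkzyfekzyfpvkzyfykzyfq" (len 22), cursors c1@4 c2@9 c3@15 c4@20, authorship .1111.2222..3333.4444.
After op 8 (move_right): buffer="wkzyfekzyfpvkzyfykzyfq" (len 22), cursors c1@5 c2@10 c3@16 c4@21, authorship .1111.2222..3333.4444.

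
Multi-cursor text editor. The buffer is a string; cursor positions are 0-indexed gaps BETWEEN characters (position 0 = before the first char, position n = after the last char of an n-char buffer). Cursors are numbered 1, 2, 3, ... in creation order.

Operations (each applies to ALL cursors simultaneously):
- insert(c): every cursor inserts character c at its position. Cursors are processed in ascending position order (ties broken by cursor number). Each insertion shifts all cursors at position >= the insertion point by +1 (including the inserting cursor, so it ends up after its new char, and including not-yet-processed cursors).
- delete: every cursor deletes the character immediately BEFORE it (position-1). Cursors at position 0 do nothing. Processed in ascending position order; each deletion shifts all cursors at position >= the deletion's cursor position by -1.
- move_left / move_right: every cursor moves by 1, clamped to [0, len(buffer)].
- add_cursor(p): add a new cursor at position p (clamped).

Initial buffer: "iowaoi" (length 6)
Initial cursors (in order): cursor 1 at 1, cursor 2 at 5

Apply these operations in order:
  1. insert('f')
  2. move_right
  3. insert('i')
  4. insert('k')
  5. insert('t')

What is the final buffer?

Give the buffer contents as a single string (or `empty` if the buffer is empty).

After op 1 (insert('f')): buffer="ifowaofi" (len 8), cursors c1@2 c2@7, authorship .1....2.
After op 2 (move_right): buffer="ifowaofi" (len 8), cursors c1@3 c2@8, authorship .1....2.
After op 3 (insert('i')): buffer="ifoiwaofii" (len 10), cursors c1@4 c2@10, authorship .1.1...2.2
After op 4 (insert('k')): buffer="ifoikwaofiik" (len 12), cursors c1@5 c2@12, authorship .1.11...2.22
After op 5 (insert('t')): buffer="ifoiktwaofiikt" (len 14), cursors c1@6 c2@14, authorship .1.111...2.222

Answer: ifoiktwaofiikt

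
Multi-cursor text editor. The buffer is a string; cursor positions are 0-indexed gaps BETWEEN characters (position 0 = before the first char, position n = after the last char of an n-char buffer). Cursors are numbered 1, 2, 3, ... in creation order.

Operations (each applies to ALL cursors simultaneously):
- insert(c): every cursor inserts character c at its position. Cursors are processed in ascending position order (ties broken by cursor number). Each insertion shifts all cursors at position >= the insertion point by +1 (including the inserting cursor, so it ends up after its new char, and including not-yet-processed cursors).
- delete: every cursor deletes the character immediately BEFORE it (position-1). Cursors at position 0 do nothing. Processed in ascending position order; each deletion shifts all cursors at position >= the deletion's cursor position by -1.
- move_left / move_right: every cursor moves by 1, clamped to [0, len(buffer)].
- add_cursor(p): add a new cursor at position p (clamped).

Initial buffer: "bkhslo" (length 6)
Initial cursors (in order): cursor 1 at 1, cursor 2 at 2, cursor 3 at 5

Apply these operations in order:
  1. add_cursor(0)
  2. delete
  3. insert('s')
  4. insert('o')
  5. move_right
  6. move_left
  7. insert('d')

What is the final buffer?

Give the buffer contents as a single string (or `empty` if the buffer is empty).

Answer: sssooodddhssodo

Derivation:
After op 1 (add_cursor(0)): buffer="bkhslo" (len 6), cursors c4@0 c1@1 c2@2 c3@5, authorship ......
After op 2 (delete): buffer="hso" (len 3), cursors c1@0 c2@0 c4@0 c3@2, authorship ...
After op 3 (insert('s')): buffer="ssshsso" (len 7), cursors c1@3 c2@3 c4@3 c3@6, authorship 124..3.
After op 4 (insert('o')): buffer="sssooohssoo" (len 11), cursors c1@6 c2@6 c4@6 c3@10, authorship 124124..33.
After op 5 (move_right): buffer="sssooohssoo" (len 11), cursors c1@7 c2@7 c4@7 c3@11, authorship 124124..33.
After op 6 (move_left): buffer="sssooohssoo" (len 11), cursors c1@6 c2@6 c4@6 c3@10, authorship 124124..33.
After op 7 (insert('d')): buffer="sssooodddhssodo" (len 15), cursors c1@9 c2@9 c4@9 c3@14, authorship 124124124..333.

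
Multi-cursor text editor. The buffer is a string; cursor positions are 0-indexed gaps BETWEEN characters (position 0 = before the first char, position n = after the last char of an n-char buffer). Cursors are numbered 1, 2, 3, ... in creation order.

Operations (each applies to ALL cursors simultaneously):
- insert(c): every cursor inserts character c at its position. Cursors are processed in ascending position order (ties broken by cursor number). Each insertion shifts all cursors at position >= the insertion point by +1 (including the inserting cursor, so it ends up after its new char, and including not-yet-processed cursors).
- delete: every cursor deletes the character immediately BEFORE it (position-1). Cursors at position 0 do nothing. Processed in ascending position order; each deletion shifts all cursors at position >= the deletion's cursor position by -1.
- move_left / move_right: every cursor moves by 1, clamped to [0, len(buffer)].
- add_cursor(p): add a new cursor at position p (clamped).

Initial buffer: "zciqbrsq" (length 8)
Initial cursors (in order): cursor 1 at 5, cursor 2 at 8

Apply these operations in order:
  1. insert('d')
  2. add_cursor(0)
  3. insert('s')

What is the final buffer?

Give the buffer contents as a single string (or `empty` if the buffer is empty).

Answer: szciqbdsrsqds

Derivation:
After op 1 (insert('d')): buffer="zciqbdrsqd" (len 10), cursors c1@6 c2@10, authorship .....1...2
After op 2 (add_cursor(0)): buffer="zciqbdrsqd" (len 10), cursors c3@0 c1@6 c2@10, authorship .....1...2
After op 3 (insert('s')): buffer="szciqbdsrsqds" (len 13), cursors c3@1 c1@8 c2@13, authorship 3.....11...22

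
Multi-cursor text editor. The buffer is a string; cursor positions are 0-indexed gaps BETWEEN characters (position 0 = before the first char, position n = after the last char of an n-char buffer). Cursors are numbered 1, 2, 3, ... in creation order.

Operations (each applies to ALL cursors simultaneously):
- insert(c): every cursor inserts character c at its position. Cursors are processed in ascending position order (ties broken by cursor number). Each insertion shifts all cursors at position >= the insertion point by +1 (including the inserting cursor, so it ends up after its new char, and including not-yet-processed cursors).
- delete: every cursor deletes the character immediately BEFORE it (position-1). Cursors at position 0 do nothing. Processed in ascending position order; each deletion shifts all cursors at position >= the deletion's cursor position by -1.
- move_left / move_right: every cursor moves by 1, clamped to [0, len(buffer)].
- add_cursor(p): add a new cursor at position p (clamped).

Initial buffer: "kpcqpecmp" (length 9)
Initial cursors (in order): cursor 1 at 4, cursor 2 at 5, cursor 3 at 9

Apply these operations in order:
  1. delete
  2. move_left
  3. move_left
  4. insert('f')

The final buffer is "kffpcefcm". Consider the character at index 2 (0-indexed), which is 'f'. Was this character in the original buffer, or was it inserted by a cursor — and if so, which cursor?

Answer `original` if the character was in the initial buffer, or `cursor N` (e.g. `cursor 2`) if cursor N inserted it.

After op 1 (delete): buffer="kpcecm" (len 6), cursors c1@3 c2@3 c3@6, authorship ......
After op 2 (move_left): buffer="kpcecm" (len 6), cursors c1@2 c2@2 c3@5, authorship ......
After op 3 (move_left): buffer="kpcecm" (len 6), cursors c1@1 c2@1 c3@4, authorship ......
After op 4 (insert('f')): buffer="kffpcefcm" (len 9), cursors c1@3 c2@3 c3@7, authorship .12...3..
Authorship (.=original, N=cursor N): . 1 2 . . . 3 . .
Index 2: author = 2

Answer: cursor 2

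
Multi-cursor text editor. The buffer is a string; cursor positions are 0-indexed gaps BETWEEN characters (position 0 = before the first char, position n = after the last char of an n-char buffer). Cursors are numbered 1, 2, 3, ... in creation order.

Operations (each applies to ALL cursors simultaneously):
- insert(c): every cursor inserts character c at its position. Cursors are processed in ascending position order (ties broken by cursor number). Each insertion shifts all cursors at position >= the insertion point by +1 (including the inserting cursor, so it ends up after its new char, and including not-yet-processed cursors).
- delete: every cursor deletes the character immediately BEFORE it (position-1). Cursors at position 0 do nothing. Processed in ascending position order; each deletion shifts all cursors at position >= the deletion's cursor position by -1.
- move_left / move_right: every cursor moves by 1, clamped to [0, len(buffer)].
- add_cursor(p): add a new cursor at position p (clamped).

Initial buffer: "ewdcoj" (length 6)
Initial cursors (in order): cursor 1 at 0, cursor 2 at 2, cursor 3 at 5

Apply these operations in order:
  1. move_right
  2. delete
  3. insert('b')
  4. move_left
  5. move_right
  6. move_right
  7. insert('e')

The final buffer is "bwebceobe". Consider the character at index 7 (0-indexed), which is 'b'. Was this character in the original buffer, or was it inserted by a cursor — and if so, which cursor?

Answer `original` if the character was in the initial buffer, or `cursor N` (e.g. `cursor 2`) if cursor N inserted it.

Answer: cursor 3

Derivation:
After op 1 (move_right): buffer="ewdcoj" (len 6), cursors c1@1 c2@3 c3@6, authorship ......
After op 2 (delete): buffer="wco" (len 3), cursors c1@0 c2@1 c3@3, authorship ...
After op 3 (insert('b')): buffer="bwbcob" (len 6), cursors c1@1 c2@3 c3@6, authorship 1.2..3
After op 4 (move_left): buffer="bwbcob" (len 6), cursors c1@0 c2@2 c3@5, authorship 1.2..3
After op 5 (move_right): buffer="bwbcob" (len 6), cursors c1@1 c2@3 c3@6, authorship 1.2..3
After op 6 (move_right): buffer="bwbcob" (len 6), cursors c1@2 c2@4 c3@6, authorship 1.2..3
After op 7 (insert('e')): buffer="bwebceobe" (len 9), cursors c1@3 c2@6 c3@9, authorship 1.12.2.33
Authorship (.=original, N=cursor N): 1 . 1 2 . 2 . 3 3
Index 7: author = 3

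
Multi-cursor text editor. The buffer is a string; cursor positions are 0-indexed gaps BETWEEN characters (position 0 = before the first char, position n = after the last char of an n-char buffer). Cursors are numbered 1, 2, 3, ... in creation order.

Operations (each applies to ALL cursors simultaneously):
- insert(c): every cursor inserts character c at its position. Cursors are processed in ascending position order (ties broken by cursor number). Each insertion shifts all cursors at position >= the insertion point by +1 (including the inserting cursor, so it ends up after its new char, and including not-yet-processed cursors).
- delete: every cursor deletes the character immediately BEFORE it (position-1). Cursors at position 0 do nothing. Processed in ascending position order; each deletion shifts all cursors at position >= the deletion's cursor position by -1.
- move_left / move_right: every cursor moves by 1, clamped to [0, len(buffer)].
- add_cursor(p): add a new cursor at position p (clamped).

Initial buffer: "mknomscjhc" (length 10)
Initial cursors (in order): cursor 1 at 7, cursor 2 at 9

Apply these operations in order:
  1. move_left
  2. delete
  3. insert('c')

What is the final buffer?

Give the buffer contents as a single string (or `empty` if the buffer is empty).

After op 1 (move_left): buffer="mknomscjhc" (len 10), cursors c1@6 c2@8, authorship ..........
After op 2 (delete): buffer="mknomchc" (len 8), cursors c1@5 c2@6, authorship ........
After op 3 (insert('c')): buffer="mknomccchc" (len 10), cursors c1@6 c2@8, authorship .....1.2..

Answer: mknomccchc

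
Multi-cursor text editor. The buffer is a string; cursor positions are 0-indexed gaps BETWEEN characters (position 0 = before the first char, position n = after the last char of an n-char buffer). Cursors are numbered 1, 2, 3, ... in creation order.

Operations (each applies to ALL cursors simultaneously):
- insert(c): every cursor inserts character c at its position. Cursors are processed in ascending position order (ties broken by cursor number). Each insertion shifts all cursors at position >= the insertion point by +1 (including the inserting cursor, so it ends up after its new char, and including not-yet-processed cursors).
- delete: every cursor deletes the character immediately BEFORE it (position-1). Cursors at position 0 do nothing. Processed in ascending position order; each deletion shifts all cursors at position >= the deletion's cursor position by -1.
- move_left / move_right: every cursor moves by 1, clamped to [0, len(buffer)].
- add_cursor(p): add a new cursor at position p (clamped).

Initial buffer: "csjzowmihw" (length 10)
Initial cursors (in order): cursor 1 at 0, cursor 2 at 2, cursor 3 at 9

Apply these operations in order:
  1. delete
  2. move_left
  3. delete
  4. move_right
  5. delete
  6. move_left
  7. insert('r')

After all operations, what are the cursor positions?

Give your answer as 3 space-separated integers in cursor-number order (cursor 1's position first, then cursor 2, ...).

Answer: 2 2 6

Derivation:
After op 1 (delete): buffer="cjzowmiw" (len 8), cursors c1@0 c2@1 c3@7, authorship ........
After op 2 (move_left): buffer="cjzowmiw" (len 8), cursors c1@0 c2@0 c3@6, authorship ........
After op 3 (delete): buffer="cjzowiw" (len 7), cursors c1@0 c2@0 c3@5, authorship .......
After op 4 (move_right): buffer="cjzowiw" (len 7), cursors c1@1 c2@1 c3@6, authorship .......
After op 5 (delete): buffer="jzoww" (len 5), cursors c1@0 c2@0 c3@4, authorship .....
After op 6 (move_left): buffer="jzoww" (len 5), cursors c1@0 c2@0 c3@3, authorship .....
After op 7 (insert('r')): buffer="rrjzorww" (len 8), cursors c1@2 c2@2 c3@6, authorship 12...3..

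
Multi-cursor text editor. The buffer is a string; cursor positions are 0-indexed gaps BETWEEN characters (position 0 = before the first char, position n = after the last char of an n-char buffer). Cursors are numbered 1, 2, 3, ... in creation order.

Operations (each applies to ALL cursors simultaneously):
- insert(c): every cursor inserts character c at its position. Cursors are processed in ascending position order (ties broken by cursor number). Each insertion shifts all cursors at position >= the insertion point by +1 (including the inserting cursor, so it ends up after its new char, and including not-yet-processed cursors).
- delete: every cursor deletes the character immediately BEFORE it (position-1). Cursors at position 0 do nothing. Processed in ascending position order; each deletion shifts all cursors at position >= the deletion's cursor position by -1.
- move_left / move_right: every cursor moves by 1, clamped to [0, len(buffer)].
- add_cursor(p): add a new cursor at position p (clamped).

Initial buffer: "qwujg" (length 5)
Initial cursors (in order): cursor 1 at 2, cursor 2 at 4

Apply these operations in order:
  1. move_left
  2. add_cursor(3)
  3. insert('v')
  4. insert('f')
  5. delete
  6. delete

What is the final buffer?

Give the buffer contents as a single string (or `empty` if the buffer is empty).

Answer: qwujg

Derivation:
After op 1 (move_left): buffer="qwujg" (len 5), cursors c1@1 c2@3, authorship .....
After op 2 (add_cursor(3)): buffer="qwujg" (len 5), cursors c1@1 c2@3 c3@3, authorship .....
After op 3 (insert('v')): buffer="qvwuvvjg" (len 8), cursors c1@2 c2@6 c3@6, authorship .1..23..
After op 4 (insert('f')): buffer="qvfwuvvffjg" (len 11), cursors c1@3 c2@9 c3@9, authorship .11..2323..
After op 5 (delete): buffer="qvwuvvjg" (len 8), cursors c1@2 c2@6 c3@6, authorship .1..23..
After op 6 (delete): buffer="qwujg" (len 5), cursors c1@1 c2@3 c3@3, authorship .....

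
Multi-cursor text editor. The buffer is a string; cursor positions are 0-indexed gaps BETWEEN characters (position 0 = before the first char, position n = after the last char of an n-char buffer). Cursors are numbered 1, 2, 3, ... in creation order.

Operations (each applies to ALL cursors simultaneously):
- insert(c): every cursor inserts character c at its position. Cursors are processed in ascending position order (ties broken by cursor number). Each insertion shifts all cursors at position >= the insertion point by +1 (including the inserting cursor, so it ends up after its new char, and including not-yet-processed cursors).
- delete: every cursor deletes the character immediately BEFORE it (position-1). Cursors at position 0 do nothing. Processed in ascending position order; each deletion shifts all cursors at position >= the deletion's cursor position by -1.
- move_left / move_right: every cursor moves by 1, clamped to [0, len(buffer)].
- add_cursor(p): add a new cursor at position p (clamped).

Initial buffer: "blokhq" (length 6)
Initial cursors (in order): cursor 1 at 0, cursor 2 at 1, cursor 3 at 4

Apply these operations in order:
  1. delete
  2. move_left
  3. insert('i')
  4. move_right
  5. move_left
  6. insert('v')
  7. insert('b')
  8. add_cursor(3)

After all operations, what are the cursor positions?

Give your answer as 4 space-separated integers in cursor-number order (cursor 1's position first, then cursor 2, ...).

After op 1 (delete): buffer="lohq" (len 4), cursors c1@0 c2@0 c3@2, authorship ....
After op 2 (move_left): buffer="lohq" (len 4), cursors c1@0 c2@0 c3@1, authorship ....
After op 3 (insert('i')): buffer="iiliohq" (len 7), cursors c1@2 c2@2 c3@4, authorship 12.3...
After op 4 (move_right): buffer="iiliohq" (len 7), cursors c1@3 c2@3 c3@5, authorship 12.3...
After op 5 (move_left): buffer="iiliohq" (len 7), cursors c1@2 c2@2 c3@4, authorship 12.3...
After op 6 (insert('v')): buffer="iivvlivohq" (len 10), cursors c1@4 c2@4 c3@7, authorship 1212.33...
After op 7 (insert('b')): buffer="iivvbblivbohq" (len 13), cursors c1@6 c2@6 c3@10, authorship 121212.333...
After op 8 (add_cursor(3)): buffer="iivvbblivbohq" (len 13), cursors c4@3 c1@6 c2@6 c3@10, authorship 121212.333...

Answer: 6 6 10 3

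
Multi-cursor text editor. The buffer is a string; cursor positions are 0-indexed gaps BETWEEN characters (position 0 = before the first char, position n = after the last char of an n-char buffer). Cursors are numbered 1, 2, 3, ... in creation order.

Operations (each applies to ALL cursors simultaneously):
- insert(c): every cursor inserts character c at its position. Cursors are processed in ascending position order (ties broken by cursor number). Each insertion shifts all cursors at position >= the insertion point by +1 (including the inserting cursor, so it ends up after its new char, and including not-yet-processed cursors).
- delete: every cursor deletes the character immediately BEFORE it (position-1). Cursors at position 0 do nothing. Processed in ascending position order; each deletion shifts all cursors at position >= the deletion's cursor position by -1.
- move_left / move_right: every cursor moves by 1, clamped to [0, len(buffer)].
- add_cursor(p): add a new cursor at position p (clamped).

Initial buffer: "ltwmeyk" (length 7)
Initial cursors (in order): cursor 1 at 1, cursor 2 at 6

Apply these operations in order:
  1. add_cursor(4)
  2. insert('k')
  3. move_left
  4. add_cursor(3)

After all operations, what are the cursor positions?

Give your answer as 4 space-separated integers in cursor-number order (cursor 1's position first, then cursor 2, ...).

After op 1 (add_cursor(4)): buffer="ltwmeyk" (len 7), cursors c1@1 c3@4 c2@6, authorship .......
After op 2 (insert('k')): buffer="lktwmkeykk" (len 10), cursors c1@2 c3@6 c2@9, authorship .1...3..2.
After op 3 (move_left): buffer="lktwmkeykk" (len 10), cursors c1@1 c3@5 c2@8, authorship .1...3..2.
After op 4 (add_cursor(3)): buffer="lktwmkeykk" (len 10), cursors c1@1 c4@3 c3@5 c2@8, authorship .1...3..2.

Answer: 1 8 5 3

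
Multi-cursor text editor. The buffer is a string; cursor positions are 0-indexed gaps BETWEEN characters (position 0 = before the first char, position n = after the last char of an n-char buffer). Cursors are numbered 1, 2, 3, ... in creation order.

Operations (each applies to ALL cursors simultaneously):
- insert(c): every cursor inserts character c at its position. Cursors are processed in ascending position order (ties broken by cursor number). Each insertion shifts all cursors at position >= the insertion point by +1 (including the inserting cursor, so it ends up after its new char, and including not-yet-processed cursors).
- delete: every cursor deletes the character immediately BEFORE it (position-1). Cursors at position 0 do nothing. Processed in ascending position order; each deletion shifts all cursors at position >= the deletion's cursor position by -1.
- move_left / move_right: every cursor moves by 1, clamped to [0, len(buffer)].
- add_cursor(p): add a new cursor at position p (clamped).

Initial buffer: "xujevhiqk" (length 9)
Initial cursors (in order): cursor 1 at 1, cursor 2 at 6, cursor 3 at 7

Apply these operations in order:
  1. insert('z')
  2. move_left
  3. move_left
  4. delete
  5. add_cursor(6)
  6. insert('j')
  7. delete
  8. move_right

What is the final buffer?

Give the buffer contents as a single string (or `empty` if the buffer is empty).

Answer: xzujehizqk

Derivation:
After op 1 (insert('z')): buffer="xzujevhzizqk" (len 12), cursors c1@2 c2@8 c3@10, authorship .1.....2.3..
After op 2 (move_left): buffer="xzujevhzizqk" (len 12), cursors c1@1 c2@7 c3@9, authorship .1.....2.3..
After op 3 (move_left): buffer="xzujevhzizqk" (len 12), cursors c1@0 c2@6 c3@8, authorship .1.....2.3..
After op 4 (delete): buffer="xzujehizqk" (len 10), cursors c1@0 c2@5 c3@6, authorship .1.....3..
After op 5 (add_cursor(6)): buffer="xzujehizqk" (len 10), cursors c1@0 c2@5 c3@6 c4@6, authorship .1.....3..
After op 6 (insert('j')): buffer="jxzujejhjjizqk" (len 14), cursors c1@1 c2@7 c3@10 c4@10, authorship 1.1...2.34.3..
After op 7 (delete): buffer="xzujehizqk" (len 10), cursors c1@0 c2@5 c3@6 c4@6, authorship .1.....3..
After op 8 (move_right): buffer="xzujehizqk" (len 10), cursors c1@1 c2@6 c3@7 c4@7, authorship .1.....3..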